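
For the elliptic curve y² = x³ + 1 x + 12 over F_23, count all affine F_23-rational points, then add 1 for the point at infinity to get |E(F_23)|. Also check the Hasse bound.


Affine points = {(0, 9), (0, 14), (5, 2), (5, 21), (6, 2), (6, 21), (8, 7), (8, 16), (12, 2), (12, 21), (19, 6), (19, 17), (21, 5), (21, 18)}; affine count = 14; |E(F_23)| = 15.

Discriminant check: Δ ∝ 4a³ + 27b² = 4·1³ + 27·12² = 4·1 + 27·144 ≡ 5 (mod 23). Nonzero ⇒ E is nonsingular.
For each x ∈ F_23, compute rhs = x³ + 1·x + 12 mod 23, then count y ∈ F_23 with y² ≡ rhs.
  x = 0: rhs = 12, matching y values: 9, 14 (2 points).
  x = 1: rhs = 14, matching y values: none (0 points).
  x = 2: rhs = 22, matching y values: none (0 points).
  x = 3: rhs = 19, matching y values: none (0 points).
  x = 4: rhs = 11, matching y values: none (0 points).
  x = 5: rhs = 4, matching y values: 2, 21 (2 points).
  x = 6: rhs = 4, matching y values: 2, 21 (2 points).
  x = 7: rhs = 17, matching y values: none (0 points).
  x = 8: rhs = 3, matching y values: 7, 16 (2 points).
  x = 9: rhs = 14, matching y values: none (0 points).
  x = 10: rhs = 10, matching y values: none (0 points).
  x = 11: rhs = 20, matching y values: none (0 points).
  x = 12: rhs = 4, matching y values: 2, 21 (2 points).
  x = 13: rhs = 14, matching y values: none (0 points).
  x = 14: rhs = 10, matching y values: none (0 points).
  x = 15: rhs = 21, matching y values: none (0 points).
  x = 16: rhs = 7, matching y values: none (0 points).
  x = 17: rhs = 20, matching y values: none (0 points).
  x = 18: rhs = 20, matching y values: none (0 points).
  x = 19: rhs = 13, matching y values: 6, 17 (2 points).
  x = 20: rhs = 5, matching y values: none (0 points).
  x = 21: rhs = 2, matching y values: 5, 18 (2 points).
  x = 22: rhs = 10, matching y values: none (0 points).
Total affine count: 14.
Full point count |E(F_23)| = 14 + 1 = 15.
Hasse bound: |15 − (23+1)| = |-9| = 9 ≤ 2√23 ≈ 9.5917 ✓.


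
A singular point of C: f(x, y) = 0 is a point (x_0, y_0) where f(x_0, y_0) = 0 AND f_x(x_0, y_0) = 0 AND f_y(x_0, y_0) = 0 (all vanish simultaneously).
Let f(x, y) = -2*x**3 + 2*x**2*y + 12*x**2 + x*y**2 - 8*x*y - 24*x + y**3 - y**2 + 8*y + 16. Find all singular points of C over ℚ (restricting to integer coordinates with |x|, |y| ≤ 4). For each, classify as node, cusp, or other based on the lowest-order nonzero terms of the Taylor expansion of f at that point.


Singular points: {(2, 0)}; classification: cusp.

Compute partial derivatives:
  f_x = -6*x**2 + 4*x*y + 24*x + y**2 - 8*y - 24.
  f_y = 2*x**2 + 2*x*y - 8*x + 3*y**2 - 2*y + 8.
Scan x_0 ∈ {−4, ..., 4}. For each x_0, f_y(x_0, y) is a polynomial in y; find its integer roots y ∈ {−4, ..., 4}, then test f_x and f at those candidates.
  x = -4: f_y(-4, y) = 3*y**2 - 10*y + 72; no integer root y with |y| ≤ 4.
  x = -3: f_y(-3, y) = 3*y**2 - 8*y + 50; no integer root y with |y| ≤ 4.
  x = -2: f_y(-2, y) = 3*y**2 - 6*y + 32; no integer root y with |y| ≤ 4.
  x = -1: f_y(-1, y) = 3*y**2 - 4*y + 18; no integer root y with |y| ≤ 4.
  x = 0: f_y(0, y) = 3*y**2 - 2*y + 8; no integer root y with |y| ≤ 4.
  x = 1: f_y(1, y) = 3*y**2 + 2; no integer root y with |y| ≤ 4.
  x = 2: f_y(2, y) = 3*y**2 + 2*y; vanishes at y ∈ {0}. (2, 0): f_x = 0, f = 0 — SINGULAR.
  x = 3: f_y(3, y) = 3*y**2 + 4*y + 2; no integer root y with |y| ≤ 4.
  x = 4: f_y(4, y) = 3*y**2 + 6*y + 8; no integer root y with |y| ≤ 4.
Only singular point on the grid: (2, 0).
Classify: substitute x = 2 + u, y = 0 + v and expand: f = -2*u**3 + 2*u**2*v + u*v**2 + v**3 + v**2.
No constant or linear terms (consistent with a singular point). Quadratic part: v**2. Cubic part: -2*u**3 + 2*u**2*v + u*v**2 + v**3.
The quadratic part v**2 is a perfect square, so there is a single (double) tangent line v = 0, i.e. y = 0. Restricting the cubic part to that line (v = 0) leaves -2*u**3 ≠ 0, so f is not divisible by v and the branch is v² ≈ 2*u**3 to lowest order — this is a cusp.
Classification: cusp.


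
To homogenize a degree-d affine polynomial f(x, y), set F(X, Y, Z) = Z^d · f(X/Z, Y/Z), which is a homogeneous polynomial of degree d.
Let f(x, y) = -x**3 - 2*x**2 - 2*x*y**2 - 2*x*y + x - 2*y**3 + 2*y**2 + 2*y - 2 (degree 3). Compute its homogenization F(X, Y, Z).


F(X, Y, Z) = -X**3 - 2*X**2*Z - 2*X*Y**2 - 2*X*Y*Z + X*Z**2 - 2*Y**3 + 2*Y**2*Z + 2*Y*Z**2 - 2*Z**3

deg(f) = 3.
Substitute x = X/Z, y = Y/Z into f, then multiply by Z^3.
  monomial -1·x^3·y^0 ↦ -1·X^3·Y^0·Z^0.
  monomial -2·x^2·y^0 ↦ -2·X^2·Y^0·Z^1.
  monomial -2·x^1·y^2 ↦ -2·X^1·Y^2·Z^0.
  monomial -2·x^1·y^1 ↦ -2·X^1·Y^1·Z^1.
  monomial 1·x^1·y^0 ↦ 1·X^1·Y^0·Z^2.
  monomial -2·x^0·y^3 ↦ -2·X^0·Y^3·Z^0.
  monomial 2·x^0·y^2 ↦ 2·X^0·Y^2·Z^1.
  monomial 2·x^0·y^1 ↦ 2·X^0·Y^1·Z^2.
  monomial -2·x^0·y^0 ↦ -2·X^0·Y^0·Z^3.
Collecting: F(X, Y, Z) = -X**3 - 2*X**2*Z - 2*X*Y**2 - 2*X*Y*Z + X*Z**2 - 2*Y**3 + 2*Y**2*Z + 2*Y*Z**2 - 2*Z**3.


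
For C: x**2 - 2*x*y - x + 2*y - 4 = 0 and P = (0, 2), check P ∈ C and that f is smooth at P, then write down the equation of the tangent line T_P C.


Tangent line at P: -5*x + 2*y - 4 = 0.

Step 1: f(0, 2) = 0, so P lies on C.
Step 2: partial derivatives
  f_x(x, y) = 2*x - 2*y - 1, f_y(x, y) = 2 - 2*x.
  f_x(P) = -5, f_y(P) = 2 (gradient nonzero, so P is smooth).
Step 3: tangent line at P: -5·(x − 0) + 2·(y − 2) = 0.
Expanding: -5*x + 2*y - 4 = 0.


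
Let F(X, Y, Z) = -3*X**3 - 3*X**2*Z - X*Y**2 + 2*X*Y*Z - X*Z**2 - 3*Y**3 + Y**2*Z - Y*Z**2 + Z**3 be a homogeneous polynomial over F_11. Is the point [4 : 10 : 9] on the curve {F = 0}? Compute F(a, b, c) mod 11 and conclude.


F(4,10,9) ≡ 7 (mod 11); P is NOT on the curve.

Evaluate F(4, 10, 9) term-by-term (mod 11).
  -3*X**3 ↦ -3·64·1·1 = -192
  -3*X**2*Z ↦ -3·16·1·9 = -432
  -X*Y**2 ↦ -1·4·100·1 = -400
  2*X*Y*Z ↦ 2·4·10·9 = 720
  -X*Z**2 ↦ -1·4·1·81 = -324
  -3*Y**3 ↦ -3·1·1000·1 = -3000
  Y**2*Z ↦ 1·1·100·9 = 900
  -Y*Z**2 ↦ -1·1·10·81 = -810
  Z**3 ↦ 1·1·1·729 = 729
Sum: F(4, 10, 9) = (-192) + (-432) + (-400) + (720) + (-324) + (-3000) + (900) + (-810) + (729) = -2809.
Reducing mod 11: -2809 ≡ 7 (mod 11).
Since F(a, b, c) ≡ 7 ≠ 0 (mod 11), P does NOT lie on the curve.


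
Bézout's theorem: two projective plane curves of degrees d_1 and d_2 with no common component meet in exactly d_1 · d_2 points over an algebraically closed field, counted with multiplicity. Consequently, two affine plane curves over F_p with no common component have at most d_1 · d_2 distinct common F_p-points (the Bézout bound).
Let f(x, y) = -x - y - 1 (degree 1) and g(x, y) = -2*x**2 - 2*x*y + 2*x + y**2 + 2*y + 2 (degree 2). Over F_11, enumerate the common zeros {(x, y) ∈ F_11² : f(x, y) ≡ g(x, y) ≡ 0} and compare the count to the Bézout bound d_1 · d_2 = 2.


Common zeros: {(3, 7), (4, 6)}; count = 2; Bézout bound = 2.

deg(f) = 1, deg(g) = 2, so Bézout bound = 2.
Scan x ∈ F_11. For each x, list the y ∈ F_11 with f(x, y) ≡ 0 and those with g(x, y) ≡ 0 (mod 11); the common zeros in that column are the intersection.
  x = 0: f ≡ 0 at y ∈ {10}; g ≡ 0 at y ∈ ∅; common: ∅.
  x = 1: f ≡ 0 at y ∈ {9}; g ≡ 0 at y ∈ {3, 8}; common: ∅.
  x = 2: f ≡ 0 at y ∈ {8}; g ≡ 0 at y ∈ {6, 7}; common: ∅.
  x = 3: f ≡ 0 at y ∈ {7}; g ≡ 0 at y ∈ {7, 8}; common: {7}.
  x = 4: f ≡ 0 at y ∈ {6}; g ≡ 0 at y ∈ {0, 6}; common: {6}.
  x = 5: f ≡ 0 at y ∈ {5}; g ≡ 0 at y ∈ ∅; common: ∅.
  x = 6: f ≡ 0 at y ∈ {4}; g ≡ 0 at y ∈ ∅; common: ∅.
  x = 7: f ≡ 0 at y ∈ {3}; g ≡ 0 at y ∈ ∅; common: ∅.
  x = 8: f ≡ 0 at y ∈ {2}; g ≡ 0 at y ∈ {0, 3}; common: ∅.
  x = 9: f ≡ 0 at y ∈ {1}; g ≡ 0 at y ∈ ∅; common: ∅.
  x = 10: f ≡ 0 at y ∈ {0}; g ≡ 0 at y ∈ ∅; common: ∅.
Collecting: common zeros = {(3, 7), (4, 6)}, so the count is 2.
Comparison with the Bézout bound: 2 ≤ 2 = deg(f)·deg(g), as expected for curves with no common component (the bound is attained).


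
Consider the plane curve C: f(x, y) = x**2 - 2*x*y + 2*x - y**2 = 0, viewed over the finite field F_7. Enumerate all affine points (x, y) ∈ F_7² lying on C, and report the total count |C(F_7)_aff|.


Affine F_7-points: {(0, 0), (1, 1), (1, 4), (5, 0), (5, 4), (6, 1)}; count = 6.

For each of the 49 pairs (x, y) ∈ F_7², evaluate f(x, y) mod 7. Record the zeros.
  x = 0: [0↦0, 1↦6, 2↦3, 3↦5, 4↦5, 5↦3, 6↦6]  zeros at y ∈ {0}
  x = 1: [0↦3, 1↦0, 2↦2, 3↦2, 4↦0, 5↦3, 6↦4]  zeros at y ∈ {1, 4}
  x = 2: [0↦1, 1↦3, 2↦3, 3↦1, 4↦4, 5↦5, 6↦4]  zeros at y ∈ ∅
  x = 3: [0↦1, 1↦1, 2↦6, 3↦2, 4↦3, 5↦2, 6↦6]  zeros at y ∈ ∅
  x = 4: [0↦3, 1↦1, 2↦4, 3↦5, 4↦4, 5↦1, 6↦3]  zeros at y ∈ ∅
  x = 5: [0↦0, 1↦3, 2↦4, 3↦3, 4↦0, 5↦2, 6↦2]  zeros at y ∈ {0, 4}
  x = 6: [0↦6, 1↦0, 2↦6, 3↦3, 4↦5, 5↦5, 6↦3]  zeros at y ∈ {1}
Collecting zeros: affine points = {(0, 0), (1, 1), (1, 4), (5, 0), (5, 4), (6, 1)}.
Total count |C(F_7)_aff| = 6.


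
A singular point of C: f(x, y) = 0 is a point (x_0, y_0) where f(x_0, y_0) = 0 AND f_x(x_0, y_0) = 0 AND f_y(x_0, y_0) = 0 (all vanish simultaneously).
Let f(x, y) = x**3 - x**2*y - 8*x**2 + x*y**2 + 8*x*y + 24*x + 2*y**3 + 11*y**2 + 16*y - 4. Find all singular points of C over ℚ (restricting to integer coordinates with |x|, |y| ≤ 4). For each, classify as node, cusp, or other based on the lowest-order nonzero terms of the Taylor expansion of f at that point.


Singular points: {(2, -2)}; classification: cusp.

Compute partial derivatives:
  f_x = 3*x**2 - 2*x*y - 16*x + y**2 + 8*y + 24.
  f_y = -x**2 + 2*x*y + 8*x + 6*y**2 + 22*y + 16.
Scan x_0 ∈ {−4, ..., 4}. For each x_0, f_y(x_0, y) is a polynomial in y; find its integer roots y ∈ {−4, ..., 4}, then test f_x and f at those candidates.
  x = -4: f_y(-4, y) = 6*y**2 + 14*y - 32; no integer root y with |y| ≤ 4.
  x = -3: f_y(-3, y) = 6*y**2 + 16*y - 17; no integer root y with |y| ≤ 4.
  x = -2: f_y(-2, y) = 6*y**2 + 18*y - 4; no integer root y with |y| ≤ 4.
  x = -1: f_y(-1, y) = 6*y**2 + 20*y + 7; no integer root y with |y| ≤ 4.
  x = 0: f_y(0, y) = 6*y**2 + 22*y + 16; vanishes at y ∈ {-1}. (0, -1): f_x = 17 ≠ 0.
  x = 1: f_y(1, y) = 6*y**2 + 24*y + 23; no integer root y with |y| ≤ 4.
  x = 2: f_y(2, y) = 6*y**2 + 26*y + 28; vanishes at y ∈ {-2}. (2, -2): f_x = 0, f = 0 — SINGULAR.
  x = 3: f_y(3, y) = 6*y**2 + 28*y + 31; no integer root y with |y| ≤ 4.
  x = 4: f_y(4, y) = 6*y**2 + 30*y + 32; no integer root y with |y| ≤ 4.
Only singular point on the grid: (2, -2).
Classify: substitute x = 2 + u, y = -2 + v and expand: f = u**3 - u**2*v + u*v**2 + 2*v**3 + v**2.
No constant or linear terms (consistent with a singular point). Quadratic part: v**2. Cubic part: u**3 - u**2*v + u*v**2 + 2*v**3.
The quadratic part v**2 is a perfect square, so there is a single (double) tangent line v = 0, i.e. y = -2. Restricting the cubic part to that line (v = 0) leaves u**3 ≠ 0, so f is not divisible by v and the branch is v² ≈ -u**3 to lowest order — this is a cusp.
Classification: cusp.


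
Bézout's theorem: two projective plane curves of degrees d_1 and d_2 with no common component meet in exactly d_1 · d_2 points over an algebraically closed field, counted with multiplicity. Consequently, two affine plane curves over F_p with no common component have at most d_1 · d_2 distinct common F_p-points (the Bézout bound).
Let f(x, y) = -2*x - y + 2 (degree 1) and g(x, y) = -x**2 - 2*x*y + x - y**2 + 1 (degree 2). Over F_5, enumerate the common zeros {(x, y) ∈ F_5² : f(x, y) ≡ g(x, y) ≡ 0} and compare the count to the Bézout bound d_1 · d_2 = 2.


Common zeros: ∅; count = 0; Bézout bound = 2.

deg(f) = 1, deg(g) = 2, so Bézout bound = 2.
Scan x ∈ F_5. For each x, list the y ∈ F_5 with f(x, y) ≡ 0 and those with g(x, y) ≡ 0 (mod 5); the common zeros in that column are the intersection.
  x = 0: f ≡ 0 at y ∈ {2}; g ≡ 0 at y ∈ {1, 4}; common: ∅.
  x = 1: f ≡ 0 at y ∈ {0}; g ≡ 0 at y ∈ ∅; common: ∅.
  x = 2: f ≡ 0 at y ∈ {3}; g ≡ 0 at y ∈ ∅; common: ∅.
  x = 3: f ≡ 0 at y ∈ {1}; g ≡ 0 at y ∈ {0, 4}; common: ∅.
  x = 4: f ≡ 0 at y ∈ {4}; g ≡ 0 at y ∈ {1}; common: ∅.
Collecting: common zeros = ∅, so the count is 0.
Comparison with the Bézout bound: 0 ≤ 2 = deg(f)·deg(g), as expected for curves with no common component (the affine F_5-count falls short of the bound because intersections may lie at infinity, over extension fields, or carry multiplicity).


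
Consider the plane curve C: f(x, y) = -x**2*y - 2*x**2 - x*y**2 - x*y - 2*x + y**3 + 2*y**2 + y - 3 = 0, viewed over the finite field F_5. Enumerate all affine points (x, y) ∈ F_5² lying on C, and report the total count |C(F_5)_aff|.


Affine F_5-points: {(0, 2), (0, 3), (2, 0), (3, 2)}; count = 4.

For each of the 25 pairs (x, y) ∈ F_5², evaluate f(x, y) mod 5. Record the zeros.
  x = 0: [0↦2, 1↦1, 2↦0, 3↦0, 4↦2]  zeros at y ∈ {2, 3}
  x = 1: [0↦3, 1↦4, 2↦3, 3↦1, 4↦4]  zeros at y ∈ ∅
  x = 2: [0↦0, 1↦1, 2↦3, 3↦2, 4↦4]  zeros at y ∈ {0}
  x = 3: [0↦3, 1↦2, 2↦0, 3↦3, 4↦2]  zeros at y ∈ {2}
  x = 4: [0↦2, 1↦2, 2↦4, 3↦4, 4↦3]  zeros at y ∈ ∅
Collecting zeros: affine points = {(0, 2), (0, 3), (2, 0), (3, 2)}.
Total count |C(F_5)_aff| = 4.


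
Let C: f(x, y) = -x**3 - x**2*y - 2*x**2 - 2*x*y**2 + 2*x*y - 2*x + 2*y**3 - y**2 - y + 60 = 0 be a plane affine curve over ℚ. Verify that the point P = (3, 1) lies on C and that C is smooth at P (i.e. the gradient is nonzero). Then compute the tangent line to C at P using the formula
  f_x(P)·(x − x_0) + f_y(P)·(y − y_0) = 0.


Tangent line at P: -47*x - 12*y + 153 = 0.

Step 1: f(3, 1) = 0, so P lies on C.
Step 2: partial derivatives
  f_x(x, y) = -3*x**2 - 2*x*y - 4*x - 2*y**2 + 2*y - 2, f_y(x, y) = -x**2 - 4*x*y + 2*x + 6*y**2 - 2*y - 1.
  f_x(P) = -47, f_y(P) = -12 (gradient nonzero, so P is smooth).
Step 3: tangent line at P: -47·(x − 3) + -12·(y − 1) = 0.
Expanding: -47*x - 12*y + 153 = 0.


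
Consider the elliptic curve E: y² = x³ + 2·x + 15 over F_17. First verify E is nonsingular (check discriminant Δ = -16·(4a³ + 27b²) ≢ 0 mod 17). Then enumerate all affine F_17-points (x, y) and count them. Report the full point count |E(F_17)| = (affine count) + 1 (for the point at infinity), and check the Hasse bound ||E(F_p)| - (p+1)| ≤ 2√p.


Affine points = {(0, 7), (0, 10), (1, 1), (1, 16), (4, 6), (4, 11), (7, 7), (7, 10), (8, 4), (8, 13), (10, 7), (10, 10), (11, 5), (11, 12), (12, 4), (12, 13), (14, 4), (14, 13)}; affine count = 18; |E(F_17)| = 19.

Discriminant check: Δ ∝ 4a³ + 27b² = 4·2³ + 27·15² = 4·8 + 27·225 ≡ 4 (mod 17). Nonzero ⇒ E is nonsingular.
For each x ∈ F_17, compute rhs = x³ + 2·x + 15 mod 17, then count y ∈ F_17 with y² ≡ rhs.
  x = 0: rhs = 15, matching y values: 7, 10 (2 points).
  x = 1: rhs = 1, matching y values: 1, 16 (2 points).
  x = 2: rhs = 10, matching y values: none (0 points).
  x = 3: rhs = 14, matching y values: none (0 points).
  x = 4: rhs = 2, matching y values: 6, 11 (2 points).
  x = 5: rhs = 14, matching y values: none (0 points).
  x = 6: rhs = 5, matching y values: none (0 points).
  x = 7: rhs = 15, matching y values: 7, 10 (2 points).
  x = 8: rhs = 16, matching y values: 4, 13 (2 points).
  x = 9: rhs = 14, matching y values: none (0 points).
  x = 10: rhs = 15, matching y values: 7, 10 (2 points).
  x = 11: rhs = 8, matching y values: 5, 12 (2 points).
  x = 12: rhs = 16, matching y values: 4, 13 (2 points).
  x = 13: rhs = 11, matching y values: none (0 points).
  x = 14: rhs = 16, matching y values: 4, 13 (2 points).
  x = 15: rhs = 3, matching y values: none (0 points).
  x = 16: rhs = 12, matching y values: none (0 points).
Total affine count: 18.
Full point count |E(F_17)| = 18 + 1 = 19.
Hasse bound: |19 − (17+1)| = |1| = 1 ≤ 2√17 ≈ 8.2462 ✓.


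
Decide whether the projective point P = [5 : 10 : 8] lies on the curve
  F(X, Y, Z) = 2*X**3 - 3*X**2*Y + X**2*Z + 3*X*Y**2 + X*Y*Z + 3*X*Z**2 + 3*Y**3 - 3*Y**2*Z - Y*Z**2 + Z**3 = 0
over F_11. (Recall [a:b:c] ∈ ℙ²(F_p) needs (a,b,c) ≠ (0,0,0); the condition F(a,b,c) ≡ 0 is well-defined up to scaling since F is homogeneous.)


F(5,10,8) ≡ 7 (mod 11); P is NOT on the curve.

Evaluate F(5, 10, 8) term-by-term (mod 11).
  2*X**3 ↦ 2·125·1·1 = 250
  -3*X**2*Y ↦ -3·25·10·1 = -750
  X**2*Z ↦ 1·25·1·8 = 200
  3*X*Y**2 ↦ 3·5·100·1 = 1500
  X*Y*Z ↦ 1·5·10·8 = 400
  3*X*Z**2 ↦ 3·5·1·64 = 960
  3*Y**3 ↦ 3·1·1000·1 = 3000
  -3*Y**2*Z ↦ -3·1·100·8 = -2400
  -Y*Z**2 ↦ -1·1·10·64 = -640
  Z**3 ↦ 1·1·1·512 = 512
Sum: F(5, 10, 8) = (250) + (-750) + (200) + (1500) + (400) + (960) + (3000) + (-2400) + (-640) + (512) = 3032.
Reducing mod 11: 3032 ≡ 7 (mod 11).
Since F(a, b, c) ≡ 7 ≠ 0 (mod 11), P does NOT lie on the curve.


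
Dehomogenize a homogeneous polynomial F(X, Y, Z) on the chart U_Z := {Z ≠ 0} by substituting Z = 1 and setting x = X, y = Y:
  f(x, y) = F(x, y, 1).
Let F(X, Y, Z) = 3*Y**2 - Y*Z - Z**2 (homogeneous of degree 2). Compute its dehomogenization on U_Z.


f(x, y) = 3*y**2 - y - 1

On U_Z we set Z = 1. Each monomial c·X^i·Y^j·Z^k in F becomes c·x^i·y^j·1^k = c·x^i·y^j.
Substituting Z = 1: F(X, Y, 1) = 3*y**2 - y - 1.
Note: deg(f) ≤ deg(F) = 2; strict inequality happens when F is divisible by Z (lost terms).


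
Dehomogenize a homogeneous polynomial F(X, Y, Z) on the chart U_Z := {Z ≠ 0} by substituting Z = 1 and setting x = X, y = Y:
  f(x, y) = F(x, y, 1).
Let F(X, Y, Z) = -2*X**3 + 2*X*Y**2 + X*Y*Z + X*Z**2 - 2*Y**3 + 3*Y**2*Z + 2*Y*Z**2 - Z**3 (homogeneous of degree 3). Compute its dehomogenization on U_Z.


f(x, y) = -2*x**3 + 2*x*y**2 + x*y + x - 2*y**3 + 3*y**2 + 2*y - 1

On U_Z we set Z = 1. Each monomial c·X^i·Y^j·Z^k in F becomes c·x^i·y^j·1^k = c·x^i·y^j.
Substituting Z = 1: F(X, Y, 1) = -2*x**3 + 2*x*y**2 + x*y + x - 2*y**3 + 3*y**2 + 2*y - 1.
Note: deg(f) ≤ deg(F) = 3; strict inequality happens when F is divisible by Z (lost terms).


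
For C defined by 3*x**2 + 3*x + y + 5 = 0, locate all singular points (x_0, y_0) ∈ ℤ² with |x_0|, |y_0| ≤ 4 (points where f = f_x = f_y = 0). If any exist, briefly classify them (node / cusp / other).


No singular points in the scanned grid; C is smooth there.

Compute partial derivatives:
  f_x = 6*x + 3.
  f_y = 1.
f_y = 1 is a nonzero constant, so f_y never vanishes: no point (x, y) can satisfy f = f_x = f_y = 0. In particular no (x, y) ∈ {−4, ..., 4}² is singular; the curve is smooth.


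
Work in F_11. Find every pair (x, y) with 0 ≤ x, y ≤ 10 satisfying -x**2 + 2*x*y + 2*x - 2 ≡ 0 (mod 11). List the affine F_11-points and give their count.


Affine F_11-points: {(1, 6), (2, 6), (3, 10), (4, 4), (5, 5), (6, 4), (7, 5), (8, 10), (9, 3), (10, 3)}; count = 10.

For each of the 121 pairs (x, y) ∈ F_11², evaluate f(x, y) mod 11. Record the zeros.
  x = 0: [0↦9, 1↦9, 2↦9, 3↦9, 4↦9, 5↦9, 6↦9, 7↦9, 8↦9, 9↦9, 10↦9]  zeros at y ∈ ∅
  x = 1: [0↦10, 1↦1, 2↦3, 3↦5, 4↦7, 5↦9, 6↦0, 7↦2, 8↦4, 9↦6, 10↦8]  zeros at y ∈ {6}
  x = 2: [0↦9, 1↦2, 2↦6, 3↦10, 4↦3, 5↦7, 6↦0, 7↦4, 8↦8, 9↦1, 10↦5]  zeros at y ∈ {6}
  x = 3: [0↦6, 1↦1, 2↦7, 3↦2, 4↦8, 5↦3, 6↦9, 7↦4, 8↦10, 9↦5, 10↦0]  zeros at y ∈ {10}
  x = 4: [0↦1, 1↦9, 2↦6, 3↦3, 4↦0, 5↦8, 6↦5, 7↦2, 8↦10, 9↦7, 10↦4]  zeros at y ∈ {4}
  x = 5: [0↦5, 1↦4, 2↦3, 3↦2, 4↦1, 5↦0, 6↦10, 7↦9, 8↦8, 9↦7, 10↦6]  zeros at y ∈ {5}
  x = 6: [0↦7, 1↦8, 2↦9, 3↦10, 4↦0, 5↦1, 6↦2, 7↦3, 8↦4, 9↦5, 10↦6]  zeros at y ∈ {4}
  x = 7: [0↦7, 1↦10, 2↦2, 3↦5, 4↦8, 5↦0, 6↦3, 7↦6, 8↦9, 9↦1, 10↦4]  zeros at y ∈ {5}
  x = 8: [0↦5, 1↦10, 2↦4, 3↦9, 4↦3, 5↦8, 6↦2, 7↦7, 8↦1, 9↦6, 10↦0]  zeros at y ∈ {10}
  x = 9: [0↦1, 1↦8, 2↦4, 3↦0, 4↦7, 5↦3, 6↦10, 7↦6, 8↦2, 9↦9, 10↦5]  zeros at y ∈ {3}
  x = 10: [0↦6, 1↦4, 2↦2, 3↦0, 4↦9, 5↦7, 6↦5, 7↦3, 8↦1, 9↦10, 10↦8]  zeros at y ∈ {3}
Collecting zeros: affine points = {(1, 6), (2, 6), (3, 10), (4, 4), (5, 5), (6, 4), (7, 5), (8, 10), (9, 3), (10, 3)}.
Total count |C(F_11)_aff| = 10.


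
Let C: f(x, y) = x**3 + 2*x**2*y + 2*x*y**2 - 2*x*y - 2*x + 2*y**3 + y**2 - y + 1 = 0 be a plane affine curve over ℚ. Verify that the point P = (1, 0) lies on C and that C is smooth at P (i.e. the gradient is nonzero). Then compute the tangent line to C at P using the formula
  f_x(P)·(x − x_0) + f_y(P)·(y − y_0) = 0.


Tangent line at P: x - y - 1 = 0.

Step 1: f(1, 0) = 0, so P lies on C.
Step 2: partial derivatives
  f_x(x, y) = 3*x**2 + 4*x*y + 2*y**2 - 2*y - 2, f_y(x, y) = 2*x**2 + 4*x*y - 2*x + 6*y**2 + 2*y - 1.
  f_x(P) = 1, f_y(P) = -1 (gradient nonzero, so P is smooth).
Step 3: tangent line at P: 1·(x − 1) + -1·(y − 0) = 0.
Expanding: x - y - 1 = 0.


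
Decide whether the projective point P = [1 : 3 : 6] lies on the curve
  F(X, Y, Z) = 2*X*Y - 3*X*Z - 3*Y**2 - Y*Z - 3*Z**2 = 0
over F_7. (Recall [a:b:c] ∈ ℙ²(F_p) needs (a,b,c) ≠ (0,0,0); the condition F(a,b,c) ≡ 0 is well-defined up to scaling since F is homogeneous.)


F(1,3,6) ≡ 3 (mod 7); P is NOT on the curve.

Evaluate F(1, 3, 6) term-by-term (mod 7).
  2*X*Y ↦ 2·1·3·1 = 6
  -3*X*Z ↦ -3·1·1·6 = -18
  -3*Y**2 ↦ -3·1·9·1 = -27
  -Y*Z ↦ -1·1·3·6 = -18
  -3*Z**2 ↦ -3·1·1·36 = -108
Sum: F(1, 3, 6) = (6) + (-18) + (-27) + (-18) + (-108) = -165.
Reducing mod 7: -165 ≡ 3 (mod 7).
Since F(a, b, c) ≡ 3 ≠ 0 (mod 7), P does NOT lie on the curve.


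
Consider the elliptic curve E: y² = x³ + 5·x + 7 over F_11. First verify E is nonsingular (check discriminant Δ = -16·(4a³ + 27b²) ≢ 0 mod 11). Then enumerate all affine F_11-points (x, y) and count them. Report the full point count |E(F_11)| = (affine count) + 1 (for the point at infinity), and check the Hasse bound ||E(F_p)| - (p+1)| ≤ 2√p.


Affine points = {(2, 5), (2, 6), (3, 4), (3, 7), (4, 5), (4, 6), (5, 5), (5, 6), (6, 0), (7, 0), (8, 3), (8, 8), (9, 0), (10, 1), (10, 10)}; affine count = 15; |E(F_11)| = 16.

Discriminant check: Δ ∝ 4a³ + 27b² = 4·5³ + 27·7² = 4·125 + 27·49 ≡ 8 (mod 11). Nonzero ⇒ E is nonsingular.
For each x ∈ F_11, compute rhs = x³ + 5·x + 7 mod 11, then count y ∈ F_11 with y² ≡ rhs.
  x = 0: rhs = 7, matching y values: none (0 points).
  x = 1: rhs = 2, matching y values: none (0 points).
  x = 2: rhs = 3, matching y values: 5, 6 (2 points).
  x = 3: rhs = 5, matching y values: 4, 7 (2 points).
  x = 4: rhs = 3, matching y values: 5, 6 (2 points).
  x = 5: rhs = 3, matching y values: 5, 6 (2 points).
  x = 6: rhs = 0, matching y values: 0 (1 points).
  x = 7: rhs = 0, matching y values: 0 (1 points).
  x = 8: rhs = 9, matching y values: 3, 8 (2 points).
  x = 9: rhs = 0, matching y values: 0 (1 points).
  x = 10: rhs = 1, matching y values: 1, 10 (2 points).
Total affine count: 15.
Full point count |E(F_11)| = 15 + 1 = 16.
Hasse bound: |16 − (11+1)| = |4| = 4 ≤ 2√11 ≈ 6.6332 ✓.


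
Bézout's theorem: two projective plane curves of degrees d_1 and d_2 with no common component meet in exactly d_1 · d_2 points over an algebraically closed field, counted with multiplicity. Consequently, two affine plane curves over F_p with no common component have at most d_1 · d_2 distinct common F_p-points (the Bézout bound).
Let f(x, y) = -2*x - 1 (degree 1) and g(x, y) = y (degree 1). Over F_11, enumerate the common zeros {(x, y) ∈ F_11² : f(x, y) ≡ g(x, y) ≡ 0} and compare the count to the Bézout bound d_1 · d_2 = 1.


Common zeros: {(5, 0)}; count = 1; Bézout bound = 1.

deg(f) = 1, deg(g) = 1, so Bézout bound = 1.
Scan x ∈ F_11. For each x, list the y ∈ F_11 with f(x, y) ≡ 0 and those with g(x, y) ≡ 0 (mod 11); the common zeros in that column are the intersection.
  x = 0: f ≡ 0 at y ∈ ∅; g ≡ 0 at y ∈ {0}; common: ∅.
  x = 1: f ≡ 0 at y ∈ ∅; g ≡ 0 at y ∈ {0}; common: ∅.
  x = 2: f ≡ 0 at y ∈ ∅; g ≡ 0 at y ∈ {0}; common: ∅.
  x = 3: f ≡ 0 at y ∈ ∅; g ≡ 0 at y ∈ {0}; common: ∅.
  x = 4: f ≡ 0 at y ∈ ∅; g ≡ 0 at y ∈ {0}; common: ∅.
  x = 5: f ≡ 0 at y ∈ {0, 1, 2, 3, 4, 5, 6, 7, 8, 9, 10}; g ≡ 0 at y ∈ {0}; common: {0}.
  x = 6: f ≡ 0 at y ∈ ∅; g ≡ 0 at y ∈ {0}; common: ∅.
  x = 7: f ≡ 0 at y ∈ ∅; g ≡ 0 at y ∈ {0}; common: ∅.
  x = 8: f ≡ 0 at y ∈ ∅; g ≡ 0 at y ∈ {0}; common: ∅.
  x = 9: f ≡ 0 at y ∈ ∅; g ≡ 0 at y ∈ {0}; common: ∅.
  x = 10: f ≡ 0 at y ∈ ∅; g ≡ 0 at y ∈ {0}; common: ∅.
Collecting: common zeros = {(5, 0)}, so the count is 1.
Comparison with the Bézout bound: 1 ≤ 1 = deg(f)·deg(g), as expected for curves with no common component (the bound is attained).


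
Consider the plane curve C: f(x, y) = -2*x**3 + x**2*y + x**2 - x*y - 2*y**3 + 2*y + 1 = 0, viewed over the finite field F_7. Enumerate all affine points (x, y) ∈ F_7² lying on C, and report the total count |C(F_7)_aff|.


Affine F_7-points: {(0, 4), (1, 0), (1, 1), (1, 6), (3, 4), (5, 0), (5, 2), (5, 5)}; count = 8.

For each of the 49 pairs (x, y) ∈ F_7², evaluate f(x, y) mod 7. Record the zeros.
  x = 0: [0↦1, 1↦1, 2↦3, 3↦2, 4↦0, 5↦6, 6↦1]  zeros at y ∈ {4}
  x = 1: [0↦0, 1↦0, 2↦2, 3↦1, 4↦6, 5↦5, 6↦0]  zeros at y ∈ {0, 1, 6}
  x = 2: [0↦3, 1↦5, 2↦2, 3↦3, 4↦3, 5↦4, 6↦1]  zeros at y ∈ ∅
  x = 3: [0↦5, 1↦4, 2↦5, 3↦3, 4↦0, 5↦5, 6↦6]  zeros at y ∈ {4}
  x = 4: [0↦1, 1↦6, 2↦6, 3↦3, 4↦6, 5↦3, 6↦3]  zeros at y ∈ ∅
  x = 5: [0↦0, 1↦6, 2↦0, 3↦5, 4↦2, 5↦0, 6↦1]  zeros at y ∈ {0, 2, 5}
  x = 6: [0↦4, 1↦6, 2↦3, 3↦4, 4↦4, 5↦5, 6↦2]  zeros at y ∈ ∅
Collecting zeros: affine points = {(0, 4), (1, 0), (1, 1), (1, 6), (3, 4), (5, 0), (5, 2), (5, 5)}.
Total count |C(F_7)_aff| = 8.


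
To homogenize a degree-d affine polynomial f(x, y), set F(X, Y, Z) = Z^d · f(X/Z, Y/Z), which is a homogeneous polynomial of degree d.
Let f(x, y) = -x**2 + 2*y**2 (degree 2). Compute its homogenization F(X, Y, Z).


F(X, Y, Z) = -X**2 + 2*Y**2

deg(f) = 2.
Substitute x = X/Z, y = Y/Z into f, then multiply by Z^2.
  monomial -1·x^2·y^0 ↦ -1·X^2·Y^0·Z^0.
  monomial 2·x^0·y^2 ↦ 2·X^0·Y^2·Z^0.
Collecting: F(X, Y, Z) = -X**2 + 2*Y**2.


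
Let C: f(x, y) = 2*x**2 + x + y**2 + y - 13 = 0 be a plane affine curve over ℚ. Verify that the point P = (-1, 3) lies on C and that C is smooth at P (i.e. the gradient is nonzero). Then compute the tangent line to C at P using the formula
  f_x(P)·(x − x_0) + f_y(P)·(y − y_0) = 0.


Tangent line at P: -3*x + 7*y - 24 = 0.

Step 1: f(-1, 3) = 0, so P lies on C.
Step 2: partial derivatives
  f_x(x, y) = 4*x + 1, f_y(x, y) = 2*y + 1.
  f_x(P) = -3, f_y(P) = 7 (gradient nonzero, so P is smooth).
Step 3: tangent line at P: -3·(x − -1) + 7·(y − 3) = 0.
Expanding: -3*x + 7*y - 24 = 0.


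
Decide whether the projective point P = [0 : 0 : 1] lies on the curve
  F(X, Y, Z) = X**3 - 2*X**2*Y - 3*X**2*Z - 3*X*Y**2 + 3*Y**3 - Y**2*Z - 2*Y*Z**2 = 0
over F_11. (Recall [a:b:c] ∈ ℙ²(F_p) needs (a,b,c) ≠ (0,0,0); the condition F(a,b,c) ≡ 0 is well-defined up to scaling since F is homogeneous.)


F(0,0,1) ≡ 0 (mod 11); P is on the curve.

Evaluate F(0, 0, 1) term-by-term (mod 11).
  X**3 ↦ 1·0·1·1 = 0
  -2*X**2*Y ↦ -2·0·0·1 = 0
  -3*X**2*Z ↦ -3·0·1·1 = 0
  -3*X*Y**2 ↦ -3·0·0·1 = 0
  3*Y**3 ↦ 3·1·0·1 = 0
  -Y**2*Z ↦ -1·1·0·1 = 0
  -2*Y*Z**2 ↦ -2·1·0·1 = 0
Sum: F(0, 0, 1) = (0) + (0) + (0) + (0) + (0) + (0) + (0) = 0.
Reducing mod 11: 0 ≡ 0 (mod 11).
Since F(a, b, c) ≡ 0 (mod 11), P lies on the curve.


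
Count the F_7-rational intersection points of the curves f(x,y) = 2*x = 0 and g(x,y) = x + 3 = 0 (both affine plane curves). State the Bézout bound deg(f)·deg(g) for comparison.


Common zeros: ∅; count = 0; Bézout bound = 1.

deg(f) = 1, deg(g) = 1, so Bézout bound = 1.
Scan x ∈ F_7. For each x, list the y ∈ F_7 with f(x, y) ≡ 0 and those with g(x, y) ≡ 0 (mod 7); the common zeros in that column are the intersection.
  x = 0: f ≡ 0 at y ∈ {0, 1, 2, 3, 4, 5, 6}; g ≡ 0 at y ∈ ∅; common: ∅.
  x = 1: f ≡ 0 at y ∈ ∅; g ≡ 0 at y ∈ ∅; common: ∅.
  x = 2: f ≡ 0 at y ∈ ∅; g ≡ 0 at y ∈ ∅; common: ∅.
  x = 3: f ≡ 0 at y ∈ ∅; g ≡ 0 at y ∈ ∅; common: ∅.
  x = 4: f ≡ 0 at y ∈ ∅; g ≡ 0 at y ∈ {0, 1, 2, 3, 4, 5, 6}; common: ∅.
  x = 5: f ≡ 0 at y ∈ ∅; g ≡ 0 at y ∈ ∅; common: ∅.
  x = 6: f ≡ 0 at y ∈ ∅; g ≡ 0 at y ∈ ∅; common: ∅.
Collecting: common zeros = ∅, so the count is 0.
Comparison with the Bézout bound: 0 ≤ 1 = deg(f)·deg(g), as expected for curves with no common component (the affine F_7-count falls short of the bound because intersections may lie at infinity, over extension fields, or carry multiplicity).


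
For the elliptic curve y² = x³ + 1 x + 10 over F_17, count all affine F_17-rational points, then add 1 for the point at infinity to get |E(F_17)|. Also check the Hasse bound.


Affine points = {(5, 2), (5, 15), (9, 0), (10, 0), (11, 3), (11, 14), (12, 4), (12, 13), (15, 0), (16, 5), (16, 12)}; affine count = 11; |E(F_17)| = 12.

Discriminant check: Δ ∝ 4a³ + 27b² = 4·1³ + 27·10² = 4·1 + 27·100 ≡ 1 (mod 17). Nonzero ⇒ E is nonsingular.
For each x ∈ F_17, compute rhs = x³ + 1·x + 10 mod 17, then count y ∈ F_17 with y² ≡ rhs.
  x = 0: rhs = 10, matching y values: none (0 points).
  x = 1: rhs = 12, matching y values: none (0 points).
  x = 2: rhs = 3, matching y values: none (0 points).
  x = 3: rhs = 6, matching y values: none (0 points).
  x = 4: rhs = 10, matching y values: none (0 points).
  x = 5: rhs = 4, matching y values: 2, 15 (2 points).
  x = 6: rhs = 11, matching y values: none (0 points).
  x = 7: rhs = 3, matching y values: none (0 points).
  x = 8: rhs = 3, matching y values: none (0 points).
  x = 9: rhs = 0, matching y values: 0 (1 points).
  x = 10: rhs = 0, matching y values: 0 (1 points).
  x = 11: rhs = 9, matching y values: 3, 14 (2 points).
  x = 12: rhs = 16, matching y values: 4, 13 (2 points).
  x = 13: rhs = 10, matching y values: none (0 points).
  x = 14: rhs = 14, matching y values: none (0 points).
  x = 15: rhs = 0, matching y values: 0 (1 points).
  x = 16: rhs = 8, matching y values: 5, 12 (2 points).
Total affine count: 11.
Full point count |E(F_17)| = 11 + 1 = 12.
Hasse bound: |12 − (17+1)| = |-6| = 6 ≤ 2√17 ≈ 8.2462 ✓.


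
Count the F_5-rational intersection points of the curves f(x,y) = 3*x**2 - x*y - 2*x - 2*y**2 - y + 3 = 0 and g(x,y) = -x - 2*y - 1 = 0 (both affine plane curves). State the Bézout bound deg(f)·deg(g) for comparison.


Common zeros: ∅; count = 0; Bézout bound = 2.

deg(f) = 2, deg(g) = 1, so Bézout bound = 2.
Scan x ∈ F_5. For each x, list the y ∈ F_5 with f(x, y) ≡ 0 and those with g(x, y) ≡ 0 (mod 5); the common zeros in that column are the intersection.
  x = 0: f ≡ 0 at y ∈ {1}; g ≡ 0 at y ∈ {2}; common: ∅.
  x = 1: f ≡ 0 at y ∈ {1, 3}; g ≡ 0 at y ∈ {4}; common: ∅.
  x = 2: f ≡ 0 at y ∈ ∅; g ≡ 0 at y ∈ {1}; common: ∅.
  x = 3: f ≡ 0 at y ∈ ∅; g ≡ 0 at y ∈ {3}; common: ∅.
  x = 4: f ≡ 0 at y ∈ {2, 3}; g ≡ 0 at y ∈ {0}; common: ∅.
Collecting: common zeros = ∅, so the count is 0.
Comparison with the Bézout bound: 0 ≤ 2 = deg(f)·deg(g), as expected for curves with no common component (the affine F_5-count falls short of the bound because intersections may lie at infinity, over extension fields, or carry multiplicity).


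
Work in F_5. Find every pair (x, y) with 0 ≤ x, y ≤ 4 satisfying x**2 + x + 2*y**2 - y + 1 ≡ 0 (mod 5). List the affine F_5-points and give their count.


Affine F_5-points: {(2, 4)}; count = 1.

For each of the 25 pairs (x, y) ∈ F_5², evaluate f(x, y) mod 5. Record the zeros.
  x = 0: [0↦1, 1↦2, 2↦2, 3↦1, 4↦4]  zeros at y ∈ ∅
  x = 1: [0↦3, 1↦4, 2↦4, 3↦3, 4↦1]  zeros at y ∈ ∅
  x = 2: [0↦2, 1↦3, 2↦3, 3↦2, 4↦0]  zeros at y ∈ {4}
  x = 3: [0↦3, 1↦4, 2↦4, 3↦3, 4↦1]  zeros at y ∈ ∅
  x = 4: [0↦1, 1↦2, 2↦2, 3↦1, 4↦4]  zeros at y ∈ ∅
Collecting zeros: affine points = {(2, 4)}.
Total count |C(F_5)_aff| = 1.


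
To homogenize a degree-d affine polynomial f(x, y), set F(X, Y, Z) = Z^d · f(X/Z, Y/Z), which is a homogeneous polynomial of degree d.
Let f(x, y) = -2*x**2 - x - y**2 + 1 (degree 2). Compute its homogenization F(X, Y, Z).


F(X, Y, Z) = -2*X**2 - X*Z - Y**2 + Z**2

deg(f) = 2.
Substitute x = X/Z, y = Y/Z into f, then multiply by Z^2.
  monomial -2·x^2·y^0 ↦ -2·X^2·Y^0·Z^0.
  monomial -1·x^1·y^0 ↦ -1·X^1·Y^0·Z^1.
  monomial -1·x^0·y^2 ↦ -1·X^0·Y^2·Z^0.
  monomial 1·x^0·y^0 ↦ 1·X^0·Y^0·Z^2.
Collecting: F(X, Y, Z) = -2*X**2 - X*Z - Y**2 + Z**2.


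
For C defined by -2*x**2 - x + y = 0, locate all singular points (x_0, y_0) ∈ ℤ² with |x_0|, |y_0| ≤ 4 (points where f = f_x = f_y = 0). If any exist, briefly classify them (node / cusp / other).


No singular points in the scanned grid; C is smooth there.

Compute partial derivatives:
  f_x = -4*x - 1.
  f_y = 1.
f_y = 1 is a nonzero constant, so f_y never vanishes: no point (x, y) can satisfy f = f_x = f_y = 0. In particular no (x, y) ∈ {−4, ..., 4}² is singular; the curve is smooth.


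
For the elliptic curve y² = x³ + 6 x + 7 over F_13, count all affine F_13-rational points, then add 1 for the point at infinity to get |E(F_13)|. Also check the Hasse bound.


Affine points = {(1, 1), (1, 12), (2, 1), (2, 12), (3, 0), (4, 2), (4, 11), (6, 5), (6, 8), (9, 6), (9, 7), (10, 1), (10, 12), (11, 0), (12, 0)}; affine count = 15; |E(F_13)| = 16.

Discriminant check: Δ ∝ 4a³ + 27b² = 4·6³ + 27·7² = 4·216 + 27·49 ≡ 3 (mod 13). Nonzero ⇒ E is nonsingular.
For each x ∈ F_13, compute rhs = x³ + 6·x + 7 mod 13, then count y ∈ F_13 with y² ≡ rhs.
  x = 0: rhs = 7, matching y values: none (0 points).
  x = 1: rhs = 1, matching y values: 1, 12 (2 points).
  x = 2: rhs = 1, matching y values: 1, 12 (2 points).
  x = 3: rhs = 0, matching y values: 0 (1 points).
  x = 4: rhs = 4, matching y values: 2, 11 (2 points).
  x = 5: rhs = 6, matching y values: none (0 points).
  x = 6: rhs = 12, matching y values: 5, 8 (2 points).
  x = 7: rhs = 2, matching y values: none (0 points).
  x = 8: rhs = 8, matching y values: none (0 points).
  x = 9: rhs = 10, matching y values: 6, 7 (2 points).
  x = 10: rhs = 1, matching y values: 1, 12 (2 points).
  x = 11: rhs = 0, matching y values: 0 (1 points).
  x = 12: rhs = 0, matching y values: 0 (1 points).
Total affine count: 15.
Full point count |E(F_13)| = 15 + 1 = 16.
Hasse bound: |16 − (13+1)| = |2| = 2 ≤ 2√13 ≈ 7.2111 ✓.


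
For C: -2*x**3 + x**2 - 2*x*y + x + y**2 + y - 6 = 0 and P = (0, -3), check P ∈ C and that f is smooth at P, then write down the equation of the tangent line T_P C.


Tangent line at P: 7*x - 5*y - 15 = 0.

Step 1: f(0, -3) = 0, so P lies on C.
Step 2: partial derivatives
  f_x(x, y) = -6*x**2 + 2*x - 2*y + 1, f_y(x, y) = -2*x + 2*y + 1.
  f_x(P) = 7, f_y(P) = -5 (gradient nonzero, so P is smooth).
Step 3: tangent line at P: 7·(x − 0) + -5·(y − -3) = 0.
Expanding: 7*x - 5*y - 15 = 0.


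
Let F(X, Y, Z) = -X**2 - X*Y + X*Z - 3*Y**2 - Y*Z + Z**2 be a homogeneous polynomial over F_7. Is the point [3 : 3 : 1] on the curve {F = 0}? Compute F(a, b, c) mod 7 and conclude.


F(3,3,1) ≡ 5 (mod 7); P is NOT on the curve.

Evaluate F(3, 3, 1) term-by-term (mod 7).
  -X**2 ↦ -1·9·1·1 = -9
  -X*Y ↦ -1·3·3·1 = -9
  X*Z ↦ 1·3·1·1 = 3
  -3*Y**2 ↦ -3·1·9·1 = -27
  -Y*Z ↦ -1·1·3·1 = -3
  Z**2 ↦ 1·1·1·1 = 1
Sum: F(3, 3, 1) = (-9) + (-9) + (3) + (-27) + (-3) + (1) = -44.
Reducing mod 7: -44 ≡ 5 (mod 7).
Since F(a, b, c) ≡ 5 ≠ 0 (mod 7), P does NOT lie on the curve.


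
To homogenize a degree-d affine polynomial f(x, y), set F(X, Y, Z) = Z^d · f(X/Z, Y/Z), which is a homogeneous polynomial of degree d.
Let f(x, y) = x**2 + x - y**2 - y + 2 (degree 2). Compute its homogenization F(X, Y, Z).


F(X, Y, Z) = X**2 + X*Z - Y**2 - Y*Z + 2*Z**2

deg(f) = 2.
Substitute x = X/Z, y = Y/Z into f, then multiply by Z^2.
  monomial 1·x^2·y^0 ↦ 1·X^2·Y^0·Z^0.
  monomial 1·x^1·y^0 ↦ 1·X^1·Y^0·Z^1.
  monomial -1·x^0·y^2 ↦ -1·X^0·Y^2·Z^0.
  monomial -1·x^0·y^1 ↦ -1·X^0·Y^1·Z^1.
  monomial 2·x^0·y^0 ↦ 2·X^0·Y^0·Z^2.
Collecting: F(X, Y, Z) = X**2 + X*Z - Y**2 - Y*Z + 2*Z**2.


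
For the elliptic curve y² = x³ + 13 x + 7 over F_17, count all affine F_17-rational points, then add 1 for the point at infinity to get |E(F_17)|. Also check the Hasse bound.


Affine points = {(1, 2), (1, 15), (4, 2), (4, 15), (7, 4), (7, 13), (10, 7), (10, 10), (11, 6), (11, 11), (12, 2), (12, 15), (14, 3), (14, 14)}; affine count = 14; |E(F_17)| = 15.

Discriminant check: Δ ∝ 4a³ + 27b² = 4·13³ + 27·7² = 4·2197 + 27·49 ≡ 13 (mod 17). Nonzero ⇒ E is nonsingular.
For each x ∈ F_17, compute rhs = x³ + 13·x + 7 mod 17, then count y ∈ F_17 with y² ≡ rhs.
  x = 0: rhs = 7, matching y values: none (0 points).
  x = 1: rhs = 4, matching y values: 2, 15 (2 points).
  x = 2: rhs = 7, matching y values: none (0 points).
  x = 3: rhs = 5, matching y values: none (0 points).
  x = 4: rhs = 4, matching y values: 2, 15 (2 points).
  x = 5: rhs = 10, matching y values: none (0 points).
  x = 6: rhs = 12, matching y values: none (0 points).
  x = 7: rhs = 16, matching y values: 4, 13 (2 points).
  x = 8: rhs = 11, matching y values: none (0 points).
  x = 9: rhs = 3, matching y values: none (0 points).
  x = 10: rhs = 15, matching y values: 7, 10 (2 points).
  x = 11: rhs = 2, matching y values: 6, 11 (2 points).
  x = 12: rhs = 4, matching y values: 2, 15 (2 points).
  x = 13: rhs = 10, matching y values: none (0 points).
  x = 14: rhs = 9, matching y values: 3, 14 (2 points).
  x = 15: rhs = 7, matching y values: none (0 points).
  x = 16: rhs = 10, matching y values: none (0 points).
Total affine count: 14.
Full point count |E(F_17)| = 14 + 1 = 15.
Hasse bound: |15 − (17+1)| = |-3| = 3 ≤ 2√17 ≈ 8.2462 ✓.


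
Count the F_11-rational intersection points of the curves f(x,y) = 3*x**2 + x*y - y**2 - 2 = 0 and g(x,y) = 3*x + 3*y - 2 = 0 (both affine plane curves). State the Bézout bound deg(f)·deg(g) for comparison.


Common zeros: {(0, 8), (9, 10)}; count = 2; Bézout bound = 2.

deg(f) = 2, deg(g) = 1, so Bézout bound = 2.
Scan x ∈ F_11. For each x, list the y ∈ F_11 with f(x, y) ≡ 0 and those with g(x, y) ≡ 0 (mod 11); the common zeros in that column are the intersection.
  x = 0: f ≡ 0 at y ∈ {3, 8}; g ≡ 0 at y ∈ {8}; common: {8}.
  x = 1: f ≡ 0 at y ∈ {4, 8}; g ≡ 0 at y ∈ {7}; common: ∅.
  x = 2: f ≡ 0 at y ∈ {1}; g ≡ 0 at y ∈ {6}; common: ∅.
  x = 3: f ≡ 0 at y ∈ ∅; g ≡ 0 at y ∈ {5}; common: ∅.
  x = 4: f ≡ 0 at y ∈ ∅; g ≡ 0 at y ∈ {4}; common: ∅.
  x = 5: f ≡ 0 at y ∈ {1, 4}; g ≡ 0 at y ∈ {3}; common: ∅.
  x = 6: f ≡ 0 at y ∈ {7, 10}; g ≡ 0 at y ∈ {2}; common: ∅.
  x = 7: f ≡ 0 at y ∈ ∅; g ≡ 0 at y ∈ {1}; common: ∅.
  x = 8: f ≡ 0 at y ∈ ∅; g ≡ 0 at y ∈ {0}; common: ∅.
  x = 9: f ≡ 0 at y ∈ {10}; g ≡ 0 at y ∈ {10}; common: {10}.
  x = 10: f ≡ 0 at y ∈ {3, 7}; g ≡ 0 at y ∈ {9}; common: ∅.
Collecting: common zeros = {(0, 8), (9, 10)}, so the count is 2.
Comparison with the Bézout bound: 2 ≤ 2 = deg(f)·deg(g), as expected for curves with no common component (the bound is attained).


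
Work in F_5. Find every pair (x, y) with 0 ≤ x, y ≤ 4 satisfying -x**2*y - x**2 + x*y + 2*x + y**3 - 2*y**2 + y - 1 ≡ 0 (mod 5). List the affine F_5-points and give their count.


Affine F_5-points: {(0, 4), (1, 0), (1, 1), (2, 3), (3, 1), (3, 3)}; count = 6.

For each of the 25 pairs (x, y) ∈ F_5², evaluate f(x, y) mod 5. Record the zeros.
  x = 0: [0↦4, 1↦4, 2↦1, 3↦1, 4↦0]  zeros at y ∈ {4}
  x = 1: [0↦0, 1↦0, 2↦2, 3↦2, 4↦1]  zeros at y ∈ {0, 1}
  x = 2: [0↦4, 1↦2, 2↦2, 3↦0, 4↦2]  zeros at y ∈ {3}
  x = 3: [0↦1, 1↦0, 2↦1, 3↦0, 4↦3]  zeros at y ∈ {1, 3}
  x = 4: [0↦1, 1↦4, 2↦4, 3↦2, 4↦4]  zeros at y ∈ ∅
Collecting zeros: affine points = {(0, 4), (1, 0), (1, 1), (2, 3), (3, 1), (3, 3)}.
Total count |C(F_5)_aff| = 6.
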